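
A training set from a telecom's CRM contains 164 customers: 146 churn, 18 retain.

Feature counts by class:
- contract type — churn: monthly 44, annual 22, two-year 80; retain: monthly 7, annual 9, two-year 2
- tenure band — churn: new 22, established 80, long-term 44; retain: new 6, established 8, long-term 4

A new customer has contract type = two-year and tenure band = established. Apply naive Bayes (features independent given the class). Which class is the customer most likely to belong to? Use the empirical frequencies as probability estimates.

churn: (146/164) × (80/146) × (80/146) ≈ 0.26729
retain: (18/164) × (2/18) × (8/18) ≈ 0.00542005
Highest score → churn.

churn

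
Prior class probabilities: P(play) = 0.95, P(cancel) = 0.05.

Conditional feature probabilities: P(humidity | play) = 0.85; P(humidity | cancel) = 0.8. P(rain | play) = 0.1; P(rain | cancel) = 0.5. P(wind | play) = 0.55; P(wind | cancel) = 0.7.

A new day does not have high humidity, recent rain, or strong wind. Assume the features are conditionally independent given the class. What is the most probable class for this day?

play

play: 0.95 × (1−0.85) × (1−0.1) × (1−0.55) = 0.0577125
cancel: 0.05 × (1−0.8) × (1−0.5) × (1−0.7) = 0.0015
Highest score → play.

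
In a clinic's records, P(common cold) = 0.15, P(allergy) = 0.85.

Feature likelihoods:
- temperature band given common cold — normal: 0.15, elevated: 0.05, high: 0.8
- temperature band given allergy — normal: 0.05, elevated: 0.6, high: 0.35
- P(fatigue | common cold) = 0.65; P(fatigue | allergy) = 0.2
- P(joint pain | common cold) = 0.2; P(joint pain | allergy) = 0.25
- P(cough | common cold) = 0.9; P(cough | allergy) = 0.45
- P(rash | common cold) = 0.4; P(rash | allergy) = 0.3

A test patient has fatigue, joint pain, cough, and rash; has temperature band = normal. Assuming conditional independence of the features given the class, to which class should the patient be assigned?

common cold

common cold: 0.15 × 0.15 × 0.65 × 0.2 × 0.9 × 0.4 = 0.001053
allergy: 0.85 × 0.05 × 0.2 × 0.25 × 0.45 × 0.3 = 0.000286875
Highest score → common cold.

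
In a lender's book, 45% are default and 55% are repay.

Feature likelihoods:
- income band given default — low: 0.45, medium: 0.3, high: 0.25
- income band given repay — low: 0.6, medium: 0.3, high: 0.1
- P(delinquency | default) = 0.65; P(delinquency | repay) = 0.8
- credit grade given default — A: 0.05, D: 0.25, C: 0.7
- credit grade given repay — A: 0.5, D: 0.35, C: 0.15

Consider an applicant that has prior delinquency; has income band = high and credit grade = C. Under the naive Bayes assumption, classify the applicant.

default: 0.45 × 0.25 × 0.65 × 0.7 = 0.0511875
repay: 0.55 × 0.1 × 0.8 × 0.15 = 0.0066
Highest score → default.

default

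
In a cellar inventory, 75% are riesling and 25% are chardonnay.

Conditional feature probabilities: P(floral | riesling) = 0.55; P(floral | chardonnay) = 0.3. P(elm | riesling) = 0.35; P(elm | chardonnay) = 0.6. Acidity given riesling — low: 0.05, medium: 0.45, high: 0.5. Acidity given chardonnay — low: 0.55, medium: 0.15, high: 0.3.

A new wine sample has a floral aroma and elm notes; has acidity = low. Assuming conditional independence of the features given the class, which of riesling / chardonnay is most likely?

riesling: 0.75 × 0.55 × 0.35 × 0.05 = 0.00721875
chardonnay: 0.25 × 0.3 × 0.6 × 0.55 = 0.02475
Highest score → chardonnay.

chardonnay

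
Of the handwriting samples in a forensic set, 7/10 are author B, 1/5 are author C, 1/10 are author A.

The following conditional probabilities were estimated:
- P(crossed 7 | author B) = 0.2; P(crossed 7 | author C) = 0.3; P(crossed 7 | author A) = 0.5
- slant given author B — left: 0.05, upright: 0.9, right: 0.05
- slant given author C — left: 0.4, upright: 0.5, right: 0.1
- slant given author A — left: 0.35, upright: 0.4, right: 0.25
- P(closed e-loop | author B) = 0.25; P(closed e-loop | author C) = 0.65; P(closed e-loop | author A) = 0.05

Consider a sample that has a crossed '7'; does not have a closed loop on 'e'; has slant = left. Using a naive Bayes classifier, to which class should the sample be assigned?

author A

author B: 0.7 × 0.2 × 0.05 × (1−0.25) = 0.00525
author C: 0.2 × 0.3 × 0.4 × (1−0.65) = 0.0084
author A: 0.1 × 0.5 × 0.35 × (1−0.05) = 0.016625
Highest score → author A.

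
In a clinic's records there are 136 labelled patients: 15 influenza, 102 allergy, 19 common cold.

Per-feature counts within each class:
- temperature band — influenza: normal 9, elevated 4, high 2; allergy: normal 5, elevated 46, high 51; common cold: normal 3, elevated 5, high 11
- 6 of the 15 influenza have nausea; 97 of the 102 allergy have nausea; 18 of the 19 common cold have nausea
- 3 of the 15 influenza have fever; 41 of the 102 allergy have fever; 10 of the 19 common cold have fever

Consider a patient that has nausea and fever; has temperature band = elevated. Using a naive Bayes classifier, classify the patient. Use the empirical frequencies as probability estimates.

influenza: (15/136) × (4/15) × (6/15) × (3/15) ≈ 0.00235294
allergy: (102/136) × (46/102) × (97/102) × (41/102) ≈ 0.129293
common cold: (19/136) × (5/19) × (18/19) × (10/19) ≈ 0.0183314
Highest score → allergy.

allergy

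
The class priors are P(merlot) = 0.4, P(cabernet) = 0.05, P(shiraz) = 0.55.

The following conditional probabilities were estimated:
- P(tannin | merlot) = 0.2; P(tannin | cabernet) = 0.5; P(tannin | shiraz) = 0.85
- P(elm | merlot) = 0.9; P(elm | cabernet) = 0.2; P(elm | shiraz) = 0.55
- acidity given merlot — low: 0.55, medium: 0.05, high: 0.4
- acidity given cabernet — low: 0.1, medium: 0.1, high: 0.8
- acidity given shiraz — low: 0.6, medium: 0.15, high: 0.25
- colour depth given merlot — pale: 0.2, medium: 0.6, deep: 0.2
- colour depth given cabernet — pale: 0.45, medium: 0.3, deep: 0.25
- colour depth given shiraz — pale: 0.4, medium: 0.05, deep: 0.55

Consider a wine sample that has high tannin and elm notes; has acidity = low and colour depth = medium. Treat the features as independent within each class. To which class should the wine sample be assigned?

merlot: 0.4 × 0.2 × 0.9 × 0.55 × 0.6 = 0.02376
cabernet: 0.05 × 0.5 × 0.2 × 0.1 × 0.3 = 0.00015
shiraz: 0.55 × 0.85 × 0.55 × 0.6 × 0.05 = 0.00771375
Highest score → merlot.

merlot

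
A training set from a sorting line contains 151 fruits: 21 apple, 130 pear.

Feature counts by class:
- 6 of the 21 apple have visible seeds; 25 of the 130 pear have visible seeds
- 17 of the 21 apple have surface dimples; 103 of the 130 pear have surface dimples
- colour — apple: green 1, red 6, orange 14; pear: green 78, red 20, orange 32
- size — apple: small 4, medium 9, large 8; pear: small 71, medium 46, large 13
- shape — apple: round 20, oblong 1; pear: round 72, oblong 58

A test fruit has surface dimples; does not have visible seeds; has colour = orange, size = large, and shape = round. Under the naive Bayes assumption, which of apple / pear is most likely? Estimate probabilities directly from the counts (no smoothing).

apple

apple: (21/151) × (15/21) × (17/21) × (14/21) × (8/21) × (20/21) ≈ 0.0194506
pear: (130/151) × (105/130) × (103/130) × (32/130) × (13/130) × (72/130) ≈ 0.00751107
Highest score → apple.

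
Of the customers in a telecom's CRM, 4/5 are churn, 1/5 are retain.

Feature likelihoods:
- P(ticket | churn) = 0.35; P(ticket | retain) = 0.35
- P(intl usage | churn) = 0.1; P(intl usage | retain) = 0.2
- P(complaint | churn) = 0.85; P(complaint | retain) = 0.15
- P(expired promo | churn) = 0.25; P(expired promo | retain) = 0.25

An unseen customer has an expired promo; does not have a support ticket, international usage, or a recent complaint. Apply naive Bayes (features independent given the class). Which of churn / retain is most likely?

churn: 0.8 × (1−0.35) × (1−0.1) × (1−0.85) × 0.25 = 0.01755
retain: 0.2 × (1−0.35) × (1−0.2) × (1−0.15) × 0.25 = 0.0221
Highest score → retain.

retain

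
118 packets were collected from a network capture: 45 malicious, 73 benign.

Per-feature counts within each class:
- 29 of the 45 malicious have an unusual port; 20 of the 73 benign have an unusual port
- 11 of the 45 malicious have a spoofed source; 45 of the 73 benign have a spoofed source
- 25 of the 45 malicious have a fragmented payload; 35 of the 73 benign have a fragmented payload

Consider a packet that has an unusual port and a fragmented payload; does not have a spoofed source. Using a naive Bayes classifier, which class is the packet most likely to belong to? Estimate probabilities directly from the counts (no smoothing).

malicious: (45/118) × (29/45) × (34/45) × (25/45) ≈ 0.10316
benign: (73/118) × (20/73) × (28/73) × (35/73) ≈ 0.0311694
Highest score → malicious.

malicious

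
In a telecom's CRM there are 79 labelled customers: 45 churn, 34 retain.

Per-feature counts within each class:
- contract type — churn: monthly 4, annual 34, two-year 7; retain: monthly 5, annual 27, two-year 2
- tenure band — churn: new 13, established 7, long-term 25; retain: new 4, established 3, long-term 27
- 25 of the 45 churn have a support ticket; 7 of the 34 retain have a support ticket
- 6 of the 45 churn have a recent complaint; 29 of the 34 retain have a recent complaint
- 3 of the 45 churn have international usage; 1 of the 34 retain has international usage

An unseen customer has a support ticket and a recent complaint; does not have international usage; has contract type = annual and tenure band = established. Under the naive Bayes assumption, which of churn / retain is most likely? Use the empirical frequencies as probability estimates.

retain

churn: (45/79) × (34/45) × (7/45) × (25/45) × (6/45) × (42/45) ≈ 0.0046285
retain: (34/79) × (27/34) × (3/34) × (7/34) × (29/34) × (33/34) ≈ 0.00513987
Highest score → retain.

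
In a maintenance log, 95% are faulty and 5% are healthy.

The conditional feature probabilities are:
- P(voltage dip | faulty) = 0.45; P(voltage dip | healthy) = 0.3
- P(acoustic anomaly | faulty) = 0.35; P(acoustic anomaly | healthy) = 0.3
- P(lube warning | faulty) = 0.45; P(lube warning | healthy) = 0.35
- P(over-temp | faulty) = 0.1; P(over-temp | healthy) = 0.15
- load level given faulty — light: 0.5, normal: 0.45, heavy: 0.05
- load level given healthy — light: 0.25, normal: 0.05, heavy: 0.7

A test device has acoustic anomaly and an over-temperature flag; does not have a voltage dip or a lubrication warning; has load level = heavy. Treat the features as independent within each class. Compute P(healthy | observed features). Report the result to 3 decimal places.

0.588

faulty: 0.95 × (1−0.45) × 0.35 × (1−0.45) × 0.1 × 0.05 = 0.00050290625
healthy: 0.05 × (1−0.3) × 0.3 × (1−0.35) × 0.15 × 0.7 = 0.000716625
P(healthy | x) = 0.000716625 / 0.00121953125 ≈ 0.588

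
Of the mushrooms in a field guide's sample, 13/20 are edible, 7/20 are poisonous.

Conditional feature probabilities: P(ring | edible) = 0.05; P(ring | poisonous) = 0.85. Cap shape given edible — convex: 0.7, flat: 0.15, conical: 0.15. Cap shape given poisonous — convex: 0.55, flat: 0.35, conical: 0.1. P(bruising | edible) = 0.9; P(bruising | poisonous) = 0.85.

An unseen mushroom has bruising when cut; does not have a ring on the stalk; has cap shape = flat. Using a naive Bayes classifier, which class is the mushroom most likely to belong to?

edible

edible: 0.65 × (1−0.05) × 0.15 × 0.9 = 0.0833625
poisonous: 0.35 × (1−0.85) × 0.35 × 0.85 = 0.01561875
Highest score → edible.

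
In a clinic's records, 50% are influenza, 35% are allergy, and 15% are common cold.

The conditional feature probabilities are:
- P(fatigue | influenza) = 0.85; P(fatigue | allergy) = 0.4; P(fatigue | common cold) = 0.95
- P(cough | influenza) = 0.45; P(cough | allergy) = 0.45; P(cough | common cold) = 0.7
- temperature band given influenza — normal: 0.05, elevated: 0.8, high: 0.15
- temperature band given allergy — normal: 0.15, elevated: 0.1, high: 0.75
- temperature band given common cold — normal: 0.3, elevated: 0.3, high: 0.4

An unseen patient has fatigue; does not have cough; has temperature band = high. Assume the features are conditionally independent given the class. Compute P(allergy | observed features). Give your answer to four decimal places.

influenza: 0.5 × 0.85 × (1−0.45) × 0.15 = 0.0350625
allergy: 0.35 × 0.4 × (1−0.45) × 0.75 = 0.05775
common cold: 0.15 × 0.95 × (1−0.7) × 0.4 = 0.0171
P(allergy | x) = 0.05775 / 0.1099125 ≈ 0.5254

0.5254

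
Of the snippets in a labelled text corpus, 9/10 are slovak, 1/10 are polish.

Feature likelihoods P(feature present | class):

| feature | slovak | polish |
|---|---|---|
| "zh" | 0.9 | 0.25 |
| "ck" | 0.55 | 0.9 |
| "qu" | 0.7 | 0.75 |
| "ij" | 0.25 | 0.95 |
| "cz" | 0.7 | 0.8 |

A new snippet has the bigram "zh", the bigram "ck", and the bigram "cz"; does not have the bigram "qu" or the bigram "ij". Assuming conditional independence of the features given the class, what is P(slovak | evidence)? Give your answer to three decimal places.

slovak: 0.9 × 0.9 × 0.55 × (1−0.7) × (1−0.25) × 0.7 = 0.07016625
polish: 0.1 × 0.25 × 0.9 × (1−0.75) × (1−0.95) × 0.8 = 0.000225
P(slovak | x) = 0.07016625 / 0.07039125 ≈ 0.997

0.997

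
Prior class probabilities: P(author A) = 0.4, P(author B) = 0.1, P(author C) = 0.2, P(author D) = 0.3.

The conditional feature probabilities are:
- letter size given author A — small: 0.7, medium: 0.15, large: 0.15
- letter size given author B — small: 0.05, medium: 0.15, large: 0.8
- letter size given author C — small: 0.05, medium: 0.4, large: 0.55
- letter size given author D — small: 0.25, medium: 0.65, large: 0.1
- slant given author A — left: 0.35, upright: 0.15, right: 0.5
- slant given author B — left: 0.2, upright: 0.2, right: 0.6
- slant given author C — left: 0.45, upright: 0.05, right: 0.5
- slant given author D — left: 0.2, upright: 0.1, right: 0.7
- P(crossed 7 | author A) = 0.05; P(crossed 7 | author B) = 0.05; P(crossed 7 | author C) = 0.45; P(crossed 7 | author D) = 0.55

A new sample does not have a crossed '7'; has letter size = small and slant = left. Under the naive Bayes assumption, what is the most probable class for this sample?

author A: 0.4 × 0.7 × 0.35 × (1−0.05) = 0.0931
author B: 0.1 × 0.05 × 0.2 × (1−0.05) = 0.00095
author C: 0.2 × 0.05 × 0.45 × (1−0.45) = 0.002475
author D: 0.3 × 0.25 × 0.2 × (1−0.55) = 0.00675
Highest score → author A.

author A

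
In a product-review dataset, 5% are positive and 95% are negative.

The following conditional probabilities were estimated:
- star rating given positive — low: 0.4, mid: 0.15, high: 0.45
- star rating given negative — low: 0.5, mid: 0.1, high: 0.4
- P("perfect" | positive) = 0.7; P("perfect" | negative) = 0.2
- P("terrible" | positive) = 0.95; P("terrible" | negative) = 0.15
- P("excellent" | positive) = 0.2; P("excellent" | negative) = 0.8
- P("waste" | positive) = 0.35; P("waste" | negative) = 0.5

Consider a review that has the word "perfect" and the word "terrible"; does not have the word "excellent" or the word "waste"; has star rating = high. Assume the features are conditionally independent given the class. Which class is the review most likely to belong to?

positive: 0.05 × 0.45 × 0.7 × 0.95 × (1−0.2) × (1−0.35) = 0.0077805
negative: 0.95 × 0.4 × 0.2 × 0.15 × (1−0.8) × (1−0.5) = 0.00114
Highest score → positive.

positive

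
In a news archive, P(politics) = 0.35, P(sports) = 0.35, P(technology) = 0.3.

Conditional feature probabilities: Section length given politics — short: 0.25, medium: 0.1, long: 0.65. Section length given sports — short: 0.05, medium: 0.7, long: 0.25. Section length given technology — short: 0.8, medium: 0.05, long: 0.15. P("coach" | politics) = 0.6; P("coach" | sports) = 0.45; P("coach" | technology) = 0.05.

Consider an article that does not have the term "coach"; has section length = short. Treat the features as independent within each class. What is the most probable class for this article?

technology

politics: 0.35 × 0.25 × (1−0.6) = 0.035
sports: 0.35 × 0.05 × (1−0.45) = 0.009625
technology: 0.3 × 0.8 × (1−0.05) = 0.228
Highest score → technology.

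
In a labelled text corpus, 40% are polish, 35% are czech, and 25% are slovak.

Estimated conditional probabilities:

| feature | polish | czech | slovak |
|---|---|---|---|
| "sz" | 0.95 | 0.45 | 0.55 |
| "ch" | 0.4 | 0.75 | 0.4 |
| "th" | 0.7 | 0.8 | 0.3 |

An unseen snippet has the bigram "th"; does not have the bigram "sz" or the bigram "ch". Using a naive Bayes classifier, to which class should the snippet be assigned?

polish: 0.4 × (1−0.95) × (1−0.4) × 0.7 = 0.0084
czech: 0.35 × (1−0.45) × (1−0.75) × 0.8 = 0.0385
slovak: 0.25 × (1−0.55) × (1−0.4) × 0.3 = 0.02025
Highest score → czech.

czech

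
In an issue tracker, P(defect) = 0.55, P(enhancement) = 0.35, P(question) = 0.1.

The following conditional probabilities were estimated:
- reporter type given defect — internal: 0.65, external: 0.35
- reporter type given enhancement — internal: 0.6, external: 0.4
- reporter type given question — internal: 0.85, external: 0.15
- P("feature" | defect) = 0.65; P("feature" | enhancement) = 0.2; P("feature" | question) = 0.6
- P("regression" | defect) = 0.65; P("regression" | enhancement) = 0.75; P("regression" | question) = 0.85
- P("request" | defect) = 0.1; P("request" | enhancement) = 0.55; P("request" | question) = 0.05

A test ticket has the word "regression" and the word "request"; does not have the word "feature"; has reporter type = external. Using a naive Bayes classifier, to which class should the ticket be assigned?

enhancement

defect: 0.55 × 0.35 × (1−0.65) × 0.65 × 0.1 = 0.004379375
enhancement: 0.35 × 0.4 × (1−0.2) × 0.75 × 0.55 = 0.0462
question: 0.1 × 0.15 × (1−0.6) × 0.85 × 0.05 = 0.000255
Highest score → enhancement.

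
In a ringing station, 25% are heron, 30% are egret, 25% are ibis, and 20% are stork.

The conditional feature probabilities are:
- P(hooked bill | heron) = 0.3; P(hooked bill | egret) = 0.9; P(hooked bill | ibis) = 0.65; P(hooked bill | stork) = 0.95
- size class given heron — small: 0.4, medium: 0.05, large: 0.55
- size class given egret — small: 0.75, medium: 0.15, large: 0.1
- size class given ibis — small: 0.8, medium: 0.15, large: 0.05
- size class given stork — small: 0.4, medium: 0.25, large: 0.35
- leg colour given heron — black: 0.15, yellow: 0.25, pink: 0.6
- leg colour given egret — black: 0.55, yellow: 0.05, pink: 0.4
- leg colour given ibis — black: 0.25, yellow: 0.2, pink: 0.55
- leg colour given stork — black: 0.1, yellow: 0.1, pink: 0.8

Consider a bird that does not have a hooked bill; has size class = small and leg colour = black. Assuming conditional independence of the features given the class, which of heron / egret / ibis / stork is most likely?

ibis

heron: 0.25 × (1−0.3) × 0.4 × 0.15 = 0.0105
egret: 0.3 × (1−0.9) × 0.75 × 0.55 = 0.012375
ibis: 0.25 × (1−0.65) × 0.8 × 0.25 = 0.0175
stork: 0.2 × (1−0.95) × 0.4 × 0.1 = 0.0004
Highest score → ibis.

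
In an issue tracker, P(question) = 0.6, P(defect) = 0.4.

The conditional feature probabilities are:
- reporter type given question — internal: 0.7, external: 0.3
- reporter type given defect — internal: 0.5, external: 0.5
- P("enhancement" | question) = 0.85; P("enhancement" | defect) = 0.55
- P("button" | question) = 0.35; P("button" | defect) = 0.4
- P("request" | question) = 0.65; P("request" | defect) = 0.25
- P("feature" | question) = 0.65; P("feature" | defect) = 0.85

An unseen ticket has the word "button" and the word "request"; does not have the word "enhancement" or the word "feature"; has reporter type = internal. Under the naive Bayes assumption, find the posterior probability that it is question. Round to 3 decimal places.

question: 0.6 × 0.7 × (1−0.85) × 0.35 × 0.65 × (1−0.65) = 0.005016375
defect: 0.4 × 0.5 × (1−0.55) × 0.4 × 0.25 × (1−0.85) = 0.00135
P(question | x) = 0.005016375 / 0.006366375 ≈ 0.788

0.788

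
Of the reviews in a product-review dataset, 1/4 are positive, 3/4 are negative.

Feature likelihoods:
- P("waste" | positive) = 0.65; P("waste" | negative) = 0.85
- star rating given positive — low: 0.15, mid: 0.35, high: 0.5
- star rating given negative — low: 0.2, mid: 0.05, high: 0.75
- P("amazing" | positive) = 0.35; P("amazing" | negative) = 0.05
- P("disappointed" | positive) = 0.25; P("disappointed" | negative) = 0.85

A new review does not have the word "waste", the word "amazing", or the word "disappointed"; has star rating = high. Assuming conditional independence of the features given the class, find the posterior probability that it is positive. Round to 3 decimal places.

0.639

positive: 0.25 × (1−0.65) × 0.5 × (1−0.35) × (1−0.25) = 0.021328125
negative: 0.75 × (1−0.85) × 0.75 × (1−0.05) × (1−0.85) = 0.0120234375
P(positive | x) = 0.021328125 / 0.0333515625 ≈ 0.639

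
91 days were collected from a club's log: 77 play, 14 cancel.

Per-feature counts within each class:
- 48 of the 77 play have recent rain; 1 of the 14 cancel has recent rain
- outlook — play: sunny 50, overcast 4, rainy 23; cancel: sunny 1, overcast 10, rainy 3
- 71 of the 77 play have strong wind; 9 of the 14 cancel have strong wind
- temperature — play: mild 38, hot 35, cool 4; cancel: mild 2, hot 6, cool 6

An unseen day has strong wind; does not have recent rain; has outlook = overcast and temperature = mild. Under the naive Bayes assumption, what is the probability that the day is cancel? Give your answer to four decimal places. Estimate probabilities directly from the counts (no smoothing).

0.5544

play: (77/91) × (29/77) × (4/77) × (71/77) × (38/77) ≈ 0.00753332
cancel: (14/91) × (13/14) × (10/14) × (9/14) × (2/14) ≈ 0.0093711
P(cancel | x) = 0.0093711 / 0.01690442 ≈ 0.5544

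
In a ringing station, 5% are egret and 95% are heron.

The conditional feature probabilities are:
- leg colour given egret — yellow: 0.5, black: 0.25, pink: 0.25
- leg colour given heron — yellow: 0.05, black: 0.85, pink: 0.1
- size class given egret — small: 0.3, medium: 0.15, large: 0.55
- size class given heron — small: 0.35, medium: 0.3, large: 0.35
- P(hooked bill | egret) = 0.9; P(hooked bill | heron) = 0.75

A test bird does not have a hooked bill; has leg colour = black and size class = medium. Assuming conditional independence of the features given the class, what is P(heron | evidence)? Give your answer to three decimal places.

0.997

egret: 0.05 × 0.25 × 0.15 × (1−0.9) = 0.0001875
heron: 0.95 × 0.85 × 0.3 × (1−0.75) = 0.0605625
P(heron | x) = 0.0605625 / 0.06075 ≈ 0.997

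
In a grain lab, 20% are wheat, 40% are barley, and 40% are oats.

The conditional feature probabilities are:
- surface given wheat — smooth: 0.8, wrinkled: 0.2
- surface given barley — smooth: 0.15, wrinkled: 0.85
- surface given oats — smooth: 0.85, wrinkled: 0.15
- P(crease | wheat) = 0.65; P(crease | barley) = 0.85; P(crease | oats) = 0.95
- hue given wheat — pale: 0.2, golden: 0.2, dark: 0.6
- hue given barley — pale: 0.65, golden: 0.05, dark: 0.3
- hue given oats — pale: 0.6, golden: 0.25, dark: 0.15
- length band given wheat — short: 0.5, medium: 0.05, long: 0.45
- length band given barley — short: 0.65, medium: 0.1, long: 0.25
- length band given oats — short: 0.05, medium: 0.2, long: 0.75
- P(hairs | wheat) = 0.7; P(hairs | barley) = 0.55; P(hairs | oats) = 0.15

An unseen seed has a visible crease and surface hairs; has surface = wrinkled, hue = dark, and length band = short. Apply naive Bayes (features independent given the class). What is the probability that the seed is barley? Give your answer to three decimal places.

0.849

wheat: 0.2 × 0.2 × 0.65 × 0.6 × 0.5 × 0.7 = 0.00546
barley: 0.4 × 0.85 × 0.85 × 0.3 × 0.65 × 0.55 = 0.03099525
oats: 0.4 × 0.15 × 0.95 × 0.15 × 0.05 × 0.15 = 0.000064125
P(barley | x) = 0.03099525 / 0.036519375 ≈ 0.849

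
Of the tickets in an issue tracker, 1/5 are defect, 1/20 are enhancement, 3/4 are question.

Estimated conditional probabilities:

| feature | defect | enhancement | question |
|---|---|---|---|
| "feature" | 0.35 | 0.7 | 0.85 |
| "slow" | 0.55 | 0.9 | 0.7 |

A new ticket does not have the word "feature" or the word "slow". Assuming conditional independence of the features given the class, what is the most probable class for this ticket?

defect: 0.2 × (1−0.35) × (1−0.55) = 0.0585
enhancement: 0.05 × (1−0.7) × (1−0.9) = 0.0015
question: 0.75 × (1−0.85) × (1−0.7) = 0.03375
Highest score → defect.

defect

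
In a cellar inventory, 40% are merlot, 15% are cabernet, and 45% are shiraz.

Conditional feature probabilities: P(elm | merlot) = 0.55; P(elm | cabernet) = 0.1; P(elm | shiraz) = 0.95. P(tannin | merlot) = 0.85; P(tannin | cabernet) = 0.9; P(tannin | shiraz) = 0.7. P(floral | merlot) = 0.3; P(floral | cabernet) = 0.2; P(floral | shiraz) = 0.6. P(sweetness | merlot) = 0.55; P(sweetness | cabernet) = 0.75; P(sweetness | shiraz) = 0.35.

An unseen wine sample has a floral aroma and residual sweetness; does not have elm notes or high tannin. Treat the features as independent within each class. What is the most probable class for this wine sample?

merlot: 0.4 × (1−0.55) × (1−0.85) × 0.3 × 0.55 = 0.004455
cabernet: 0.15 × (1−0.1) × (1−0.9) × 0.2 × 0.75 = 0.002025
shiraz: 0.45 × (1−0.95) × (1−0.7) × 0.6 × 0.35 = 0.0014175
Highest score → merlot.

merlot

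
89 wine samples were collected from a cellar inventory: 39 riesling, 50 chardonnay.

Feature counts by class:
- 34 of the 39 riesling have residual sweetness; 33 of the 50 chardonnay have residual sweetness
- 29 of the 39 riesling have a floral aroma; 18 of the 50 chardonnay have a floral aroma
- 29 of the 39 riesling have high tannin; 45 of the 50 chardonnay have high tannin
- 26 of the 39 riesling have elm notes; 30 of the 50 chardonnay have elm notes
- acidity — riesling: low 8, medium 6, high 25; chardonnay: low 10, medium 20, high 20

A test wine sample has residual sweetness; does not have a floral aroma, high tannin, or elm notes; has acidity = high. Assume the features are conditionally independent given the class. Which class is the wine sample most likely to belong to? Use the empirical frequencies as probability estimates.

riesling

riesling: (39/89) × (34/39) × (10/39) × (10/39) × (13/39) × (25/39) ≈ 0.00536678
chardonnay: (50/89) × (33/50) × (32/50) × (5/50) × (20/50) × (20/50) ≈ 0.00379685
Highest score → riesling.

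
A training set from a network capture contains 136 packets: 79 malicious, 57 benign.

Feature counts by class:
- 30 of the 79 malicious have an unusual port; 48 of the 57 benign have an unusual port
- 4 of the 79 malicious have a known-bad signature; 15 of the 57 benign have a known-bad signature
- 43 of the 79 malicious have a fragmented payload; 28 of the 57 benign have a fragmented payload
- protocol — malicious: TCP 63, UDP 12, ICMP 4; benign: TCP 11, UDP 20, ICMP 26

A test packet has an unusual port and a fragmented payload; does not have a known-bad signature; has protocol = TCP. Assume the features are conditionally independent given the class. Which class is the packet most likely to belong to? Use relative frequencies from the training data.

malicious

malicious: (79/136) × (30/79) × (75/79) × (43/79) × (63/79) ≈ 0.0909016
benign: (57/136) × (48/57) × (42/57) × (28/57) × (11/57) ≈ 0.0246535
Highest score → malicious.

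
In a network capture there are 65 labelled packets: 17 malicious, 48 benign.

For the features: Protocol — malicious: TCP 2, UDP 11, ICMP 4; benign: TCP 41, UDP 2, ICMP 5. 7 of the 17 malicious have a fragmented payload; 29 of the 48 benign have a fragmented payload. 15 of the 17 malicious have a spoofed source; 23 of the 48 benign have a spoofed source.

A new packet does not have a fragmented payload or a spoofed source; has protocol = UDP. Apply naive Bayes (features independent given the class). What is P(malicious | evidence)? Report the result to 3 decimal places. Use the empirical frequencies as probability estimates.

malicious: (17/65) × (11/17) × (10/17) × (2/17) ≈ 0.0117115
benign: (48/65) × (2/48) × (19/48) × (25/48) ≈ 0.00634348
P(malicious | x) = 0.0117115 / 0.01805498 ≈ 0.649

0.649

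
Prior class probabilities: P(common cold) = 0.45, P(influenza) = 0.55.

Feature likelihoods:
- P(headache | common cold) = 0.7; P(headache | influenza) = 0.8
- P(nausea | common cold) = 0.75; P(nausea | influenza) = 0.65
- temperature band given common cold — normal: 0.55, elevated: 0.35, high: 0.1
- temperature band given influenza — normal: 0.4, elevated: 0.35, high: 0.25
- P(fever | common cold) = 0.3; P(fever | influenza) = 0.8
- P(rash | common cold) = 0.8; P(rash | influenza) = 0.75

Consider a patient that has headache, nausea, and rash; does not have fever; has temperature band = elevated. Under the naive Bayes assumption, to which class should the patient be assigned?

common cold

common cold: 0.45 × 0.7 × 0.75 × 0.35 × (1−0.3) × 0.8 = 0.046305
influenza: 0.55 × 0.8 × 0.65 × 0.35 × (1−0.8) × 0.75 = 0.015015
Highest score → common cold.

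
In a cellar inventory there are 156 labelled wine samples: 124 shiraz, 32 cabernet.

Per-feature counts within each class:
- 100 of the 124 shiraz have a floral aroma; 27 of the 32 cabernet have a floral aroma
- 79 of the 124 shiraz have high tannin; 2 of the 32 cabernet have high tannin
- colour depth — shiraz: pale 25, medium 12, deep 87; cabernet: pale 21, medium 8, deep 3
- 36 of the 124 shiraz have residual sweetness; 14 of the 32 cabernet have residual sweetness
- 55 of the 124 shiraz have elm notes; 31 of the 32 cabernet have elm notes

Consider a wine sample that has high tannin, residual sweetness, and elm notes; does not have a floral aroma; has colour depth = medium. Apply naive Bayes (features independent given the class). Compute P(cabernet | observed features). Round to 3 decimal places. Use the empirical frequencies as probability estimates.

shiraz: (124/156) × (24/124) × (79/124) × (12/124) × (36/124) × (55/124) ≈ 0.00122144
cabernet: (32/156) × (5/32) × (2/32) × (8/32) × (14/32) × (31/32) ≈ 0.000212254
P(cabernet | x) = 0.000212254 / 0.001433694 ≈ 0.148

0.148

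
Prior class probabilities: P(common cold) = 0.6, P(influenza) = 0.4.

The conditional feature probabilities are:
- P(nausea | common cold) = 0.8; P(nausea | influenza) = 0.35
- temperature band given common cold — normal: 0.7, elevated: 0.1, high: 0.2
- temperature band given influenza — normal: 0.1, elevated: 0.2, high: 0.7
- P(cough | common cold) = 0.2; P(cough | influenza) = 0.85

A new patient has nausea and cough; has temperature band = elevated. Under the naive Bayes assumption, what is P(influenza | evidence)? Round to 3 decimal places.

common cold: 0.6 × 0.8 × 0.1 × 0.2 = 0.0096
influenza: 0.4 × 0.35 × 0.2 × 0.85 = 0.0238
P(influenza | x) = 0.0238 / 0.0334 ≈ 0.713

0.713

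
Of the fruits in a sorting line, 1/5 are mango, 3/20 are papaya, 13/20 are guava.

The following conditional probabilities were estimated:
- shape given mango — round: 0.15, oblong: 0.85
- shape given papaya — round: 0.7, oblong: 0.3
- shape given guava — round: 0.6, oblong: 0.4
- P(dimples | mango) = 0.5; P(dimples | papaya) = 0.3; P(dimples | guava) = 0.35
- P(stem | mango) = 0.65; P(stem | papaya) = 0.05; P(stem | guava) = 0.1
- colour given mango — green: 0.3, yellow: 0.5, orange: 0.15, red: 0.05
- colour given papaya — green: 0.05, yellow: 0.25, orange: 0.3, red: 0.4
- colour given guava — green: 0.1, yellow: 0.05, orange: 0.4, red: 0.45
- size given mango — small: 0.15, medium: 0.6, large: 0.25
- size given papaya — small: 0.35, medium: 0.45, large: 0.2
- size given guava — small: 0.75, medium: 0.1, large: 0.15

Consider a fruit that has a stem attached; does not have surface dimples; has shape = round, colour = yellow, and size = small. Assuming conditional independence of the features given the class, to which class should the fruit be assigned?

mango: 0.2 × 0.15 × (1−0.5) × 0.65 × 0.5 × 0.15 = 0.00073125
papaya: 0.15 × 0.7 × (1−0.3) × 0.05 × 0.25 × 0.35 = 0.0003215625
guava: 0.65 × 0.6 × (1−0.35) × 0.1 × 0.05 × 0.75 = 0.000950625
Highest score → guava.

guava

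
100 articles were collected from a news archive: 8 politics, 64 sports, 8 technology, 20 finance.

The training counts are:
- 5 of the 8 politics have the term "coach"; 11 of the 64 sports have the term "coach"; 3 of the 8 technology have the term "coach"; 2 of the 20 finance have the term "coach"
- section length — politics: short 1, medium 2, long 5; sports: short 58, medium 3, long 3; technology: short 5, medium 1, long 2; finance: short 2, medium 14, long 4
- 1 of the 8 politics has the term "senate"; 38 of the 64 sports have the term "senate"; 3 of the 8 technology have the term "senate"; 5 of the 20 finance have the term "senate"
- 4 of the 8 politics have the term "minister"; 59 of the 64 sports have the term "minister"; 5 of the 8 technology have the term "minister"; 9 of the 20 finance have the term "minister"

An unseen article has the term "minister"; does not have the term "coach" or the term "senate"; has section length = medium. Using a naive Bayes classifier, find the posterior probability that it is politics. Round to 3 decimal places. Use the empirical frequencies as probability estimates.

politics: (8/100) × (3/8) × (2/8) × (7/8) × (4/8) = 0.00328125
sports: (64/100) × (53/64) × (3/64) × (26/64) × (59/64) = 0.0093042755126953125
technology: (8/100) × (5/8) × (1/8) × (5/8) × (5/8) = 0.00244140625
finance: (20/100) × (18/20) × (14/20) × (15/20) × (9/20) = 0.042525
P(politics | x) = 0.00328125 / 0.0575519317626953125 ≈ 0.057

0.057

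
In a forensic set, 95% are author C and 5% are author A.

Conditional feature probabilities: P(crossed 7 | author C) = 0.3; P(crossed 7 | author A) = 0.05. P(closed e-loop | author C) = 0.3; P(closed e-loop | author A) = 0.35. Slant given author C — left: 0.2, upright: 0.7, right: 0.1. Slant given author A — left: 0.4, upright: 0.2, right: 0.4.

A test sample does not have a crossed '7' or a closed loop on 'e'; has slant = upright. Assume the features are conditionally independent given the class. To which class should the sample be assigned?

author C

author C: 0.95 × (1−0.3) × (1−0.3) × 0.7 = 0.32585
author A: 0.05 × (1−0.05) × (1−0.35) × 0.2 = 0.006175
Highest score → author C.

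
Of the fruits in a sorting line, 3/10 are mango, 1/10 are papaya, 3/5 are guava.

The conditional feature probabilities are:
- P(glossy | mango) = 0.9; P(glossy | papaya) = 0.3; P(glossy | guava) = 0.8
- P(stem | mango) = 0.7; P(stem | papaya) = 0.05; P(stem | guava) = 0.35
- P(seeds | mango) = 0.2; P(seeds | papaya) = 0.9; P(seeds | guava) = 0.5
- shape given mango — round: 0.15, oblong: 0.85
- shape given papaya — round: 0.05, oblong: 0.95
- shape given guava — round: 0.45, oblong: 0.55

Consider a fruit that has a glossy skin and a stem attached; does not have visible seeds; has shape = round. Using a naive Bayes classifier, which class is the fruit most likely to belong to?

guava

mango: 0.3 × 0.9 × 0.7 × (1−0.2) × 0.15 = 0.02268
papaya: 0.1 × 0.3 × 0.05 × (1−0.9) × 0.05 = 0.0000075
guava: 0.6 × 0.8 × 0.35 × (1−0.5) × 0.45 = 0.0378
Highest score → guava.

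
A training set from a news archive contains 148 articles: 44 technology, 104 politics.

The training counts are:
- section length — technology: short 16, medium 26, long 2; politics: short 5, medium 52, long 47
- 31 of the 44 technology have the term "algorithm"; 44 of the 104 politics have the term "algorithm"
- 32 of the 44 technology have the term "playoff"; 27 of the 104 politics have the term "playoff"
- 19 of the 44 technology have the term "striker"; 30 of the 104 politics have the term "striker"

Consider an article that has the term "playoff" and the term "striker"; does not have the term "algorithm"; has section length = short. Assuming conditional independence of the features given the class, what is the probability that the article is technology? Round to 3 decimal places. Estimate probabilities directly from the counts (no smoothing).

technology: (44/148) × (16/44) × (13/44) × (32/44) × (19/44) ≈ 0.0100311
politics: (104/148) × (5/104) × (60/104) × (27/104) × (30/104) ≈ 0.00145964
P(technology | x) = 0.0100311 / 0.01149074 ≈ 0.873

0.873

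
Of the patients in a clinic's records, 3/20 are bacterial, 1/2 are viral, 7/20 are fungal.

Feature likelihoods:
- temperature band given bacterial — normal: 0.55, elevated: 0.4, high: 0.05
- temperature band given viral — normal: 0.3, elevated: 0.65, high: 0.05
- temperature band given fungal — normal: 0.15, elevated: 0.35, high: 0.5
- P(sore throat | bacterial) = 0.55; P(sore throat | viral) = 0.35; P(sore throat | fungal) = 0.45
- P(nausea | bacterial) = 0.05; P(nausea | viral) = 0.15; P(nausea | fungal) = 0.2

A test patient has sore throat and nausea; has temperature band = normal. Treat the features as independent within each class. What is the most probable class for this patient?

viral

bacterial: 0.15 × 0.55 × 0.55 × 0.05 = 0.00226875
viral: 0.5 × 0.3 × 0.35 × 0.15 = 0.007875
fungal: 0.35 × 0.15 × 0.45 × 0.2 = 0.004725
Highest score → viral.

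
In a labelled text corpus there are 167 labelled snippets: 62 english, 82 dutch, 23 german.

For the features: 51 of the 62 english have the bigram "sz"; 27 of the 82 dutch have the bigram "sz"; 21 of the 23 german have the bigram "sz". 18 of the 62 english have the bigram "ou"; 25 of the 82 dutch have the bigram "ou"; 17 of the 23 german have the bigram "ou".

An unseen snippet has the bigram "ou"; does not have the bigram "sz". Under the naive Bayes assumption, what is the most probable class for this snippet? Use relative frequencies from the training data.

english: (62/167) × (11/62) × (18/62) ≈ 0.019123
dutch: (82/167) × (55/82) × (25/82) ≈ 0.100409
german: (23/167) × (2/23) × (17/23) ≈ 0.00885186
Highest score → dutch.

dutch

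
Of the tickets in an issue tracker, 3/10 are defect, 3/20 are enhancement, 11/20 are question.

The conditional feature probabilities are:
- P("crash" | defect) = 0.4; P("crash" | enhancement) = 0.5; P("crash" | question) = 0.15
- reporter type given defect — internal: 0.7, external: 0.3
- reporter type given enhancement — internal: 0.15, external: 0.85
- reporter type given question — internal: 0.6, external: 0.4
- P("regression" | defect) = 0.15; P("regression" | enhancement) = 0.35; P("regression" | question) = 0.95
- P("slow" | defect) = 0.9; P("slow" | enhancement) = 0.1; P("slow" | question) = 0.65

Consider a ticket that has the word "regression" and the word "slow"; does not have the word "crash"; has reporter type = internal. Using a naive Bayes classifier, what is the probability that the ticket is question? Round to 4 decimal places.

defect: 0.3 × (1−0.4) × 0.7 × 0.15 × 0.9 = 0.01701
enhancement: 0.15 × (1−0.5) × 0.15 × 0.35 × 0.1 = 0.00039375
question: 0.55 × (1−0.15) × 0.6 × 0.95 × 0.65 = 0.17320875
P(question | x) = 0.17320875 / 0.1906125 ≈ 0.9087

0.9087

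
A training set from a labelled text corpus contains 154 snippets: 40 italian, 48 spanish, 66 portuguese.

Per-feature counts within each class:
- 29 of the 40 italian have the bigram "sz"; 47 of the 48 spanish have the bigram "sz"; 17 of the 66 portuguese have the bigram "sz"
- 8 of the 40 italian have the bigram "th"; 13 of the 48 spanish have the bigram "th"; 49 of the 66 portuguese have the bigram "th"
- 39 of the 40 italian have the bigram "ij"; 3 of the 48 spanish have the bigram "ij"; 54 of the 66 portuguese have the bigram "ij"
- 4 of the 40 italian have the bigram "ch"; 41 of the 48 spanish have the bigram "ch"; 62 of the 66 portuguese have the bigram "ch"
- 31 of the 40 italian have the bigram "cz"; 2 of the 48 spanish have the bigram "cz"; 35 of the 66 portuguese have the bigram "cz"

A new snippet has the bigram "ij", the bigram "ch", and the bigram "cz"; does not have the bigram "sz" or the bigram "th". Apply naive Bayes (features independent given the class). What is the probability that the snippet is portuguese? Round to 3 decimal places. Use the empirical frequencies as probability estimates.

italian: (40/154) × (11/40) × (32/40) × (39/40) × (4/40) × (31/40) ≈ 0.00431786
spanish: (48/154) × (1/48) × (35/48) × (3/48) × (41/48) × (2/48) ≈ 0.0000105322
portuguese: (66/154) × (49/66) × (17/66) × (54/66) × (62/66) × (35/66) ≈ 0.0334043
P(portuguese | x) = 0.0334043 / 0.0377326922 ≈ 0.885

0.885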